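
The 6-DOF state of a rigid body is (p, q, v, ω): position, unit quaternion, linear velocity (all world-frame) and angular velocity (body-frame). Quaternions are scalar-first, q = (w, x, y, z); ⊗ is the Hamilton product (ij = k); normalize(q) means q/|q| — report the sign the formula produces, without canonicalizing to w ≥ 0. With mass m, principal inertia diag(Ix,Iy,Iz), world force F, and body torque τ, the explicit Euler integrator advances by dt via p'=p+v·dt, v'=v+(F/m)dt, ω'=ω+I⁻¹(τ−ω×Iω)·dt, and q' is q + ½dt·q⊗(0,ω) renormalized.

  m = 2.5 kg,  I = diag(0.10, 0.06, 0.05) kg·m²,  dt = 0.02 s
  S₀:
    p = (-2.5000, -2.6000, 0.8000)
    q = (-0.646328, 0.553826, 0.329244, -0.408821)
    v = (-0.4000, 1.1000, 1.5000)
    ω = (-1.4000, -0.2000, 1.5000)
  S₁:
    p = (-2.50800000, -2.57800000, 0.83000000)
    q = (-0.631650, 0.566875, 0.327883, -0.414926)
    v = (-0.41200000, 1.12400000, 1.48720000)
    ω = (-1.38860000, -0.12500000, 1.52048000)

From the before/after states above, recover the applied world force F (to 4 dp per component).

v₁ − v₀ = (-0.01200000, 0.02400000, -0.01280000)
applied force F = (-1.5000, 3.0000, -1.6000)

F = (-1.5000, 3.0000, -1.6000)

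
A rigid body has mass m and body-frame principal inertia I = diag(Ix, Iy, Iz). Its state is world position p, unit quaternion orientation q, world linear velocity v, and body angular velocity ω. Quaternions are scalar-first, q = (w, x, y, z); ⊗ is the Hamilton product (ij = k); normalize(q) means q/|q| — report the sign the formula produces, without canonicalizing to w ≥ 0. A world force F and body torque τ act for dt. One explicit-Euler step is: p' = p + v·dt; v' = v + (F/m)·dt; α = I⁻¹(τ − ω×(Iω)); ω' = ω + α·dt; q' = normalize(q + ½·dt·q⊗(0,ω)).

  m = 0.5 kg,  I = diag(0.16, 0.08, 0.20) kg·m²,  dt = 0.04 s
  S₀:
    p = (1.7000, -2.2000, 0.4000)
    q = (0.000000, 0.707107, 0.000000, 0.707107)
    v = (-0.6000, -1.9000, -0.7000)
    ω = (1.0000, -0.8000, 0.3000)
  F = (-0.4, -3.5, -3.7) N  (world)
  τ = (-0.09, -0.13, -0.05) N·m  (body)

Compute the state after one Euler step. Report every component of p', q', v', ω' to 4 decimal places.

p' = (1.6760, -2.2760, 0.3720)
q' = (-0.0184, 0.7182, 0.0099, 0.6956)
v' = (-0.6320, -2.1800, -0.9960)
ω' = (0.9847, -0.8590, 0.2772)

p' = p + v·dt = (1.6760, -2.2760, 0.3720)
v + (F/m)dt = (-0.6320, -2.1800, -0.9960)
ω×(Iω) gyroscopic = (-0.0288, -0.0120, 0.0640)
α = I⁻¹(τ − ω×Iω) = (-0.3825, -1.4750, -0.5700)
ω' = ω + α·dt = (0.9847, -0.8590, 0.2772)
q⊗(0,ω) = (-0.9192391, 0.5656856, 0.4949749, -0.5656856)
q + ½dt·q⊗(0,ω), renormalized = (-0.0184, 0.7182, 0.0099, 0.6956)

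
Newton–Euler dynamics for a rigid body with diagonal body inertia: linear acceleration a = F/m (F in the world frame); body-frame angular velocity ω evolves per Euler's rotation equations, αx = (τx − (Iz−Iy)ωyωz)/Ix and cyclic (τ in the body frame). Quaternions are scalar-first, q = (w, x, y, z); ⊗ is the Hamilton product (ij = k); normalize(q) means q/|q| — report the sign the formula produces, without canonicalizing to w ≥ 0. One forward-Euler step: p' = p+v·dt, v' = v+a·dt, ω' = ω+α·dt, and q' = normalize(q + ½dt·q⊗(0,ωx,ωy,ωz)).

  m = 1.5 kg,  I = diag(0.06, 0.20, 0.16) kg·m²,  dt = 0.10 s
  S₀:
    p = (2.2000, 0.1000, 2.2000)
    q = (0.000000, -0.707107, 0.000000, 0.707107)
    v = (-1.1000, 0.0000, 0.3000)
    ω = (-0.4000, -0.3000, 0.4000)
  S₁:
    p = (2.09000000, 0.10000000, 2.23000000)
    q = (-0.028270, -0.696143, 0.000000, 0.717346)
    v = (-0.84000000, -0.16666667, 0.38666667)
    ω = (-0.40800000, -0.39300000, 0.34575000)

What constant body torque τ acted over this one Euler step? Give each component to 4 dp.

τ = (0.0000, -0.1700, -0.0700)

rate change Δω = (-0.00800000, -0.09300000, -0.05425000)
gyro term ω₀×Iω₀ = (0.0048, 0.0160, 0.0168)
I·α + gyro = (0.0000, -0.1700, -0.0700)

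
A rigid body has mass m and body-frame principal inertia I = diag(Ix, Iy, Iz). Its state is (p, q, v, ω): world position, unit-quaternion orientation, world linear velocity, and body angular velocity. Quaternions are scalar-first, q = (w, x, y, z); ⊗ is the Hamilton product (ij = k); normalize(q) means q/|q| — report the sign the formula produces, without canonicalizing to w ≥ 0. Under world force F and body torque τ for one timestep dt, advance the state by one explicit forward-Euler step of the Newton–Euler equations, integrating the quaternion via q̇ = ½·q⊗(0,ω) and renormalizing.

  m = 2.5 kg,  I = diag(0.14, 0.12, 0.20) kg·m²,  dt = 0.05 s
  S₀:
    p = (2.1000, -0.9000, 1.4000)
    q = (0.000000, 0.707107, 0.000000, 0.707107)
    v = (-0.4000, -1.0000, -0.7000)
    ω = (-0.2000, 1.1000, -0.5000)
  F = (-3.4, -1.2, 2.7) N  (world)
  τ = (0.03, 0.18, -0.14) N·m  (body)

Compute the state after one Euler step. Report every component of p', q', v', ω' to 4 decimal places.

p' = (2.0800, -0.9500, 1.3650)
q' = (0.0124, 0.6873, 0.0053, 0.7262)
v' = (-0.4680, -1.0240, -0.6460)
ω' = (-0.1736, 1.1775, -0.5361)

gyro term ω×Iω = (-0.0440, -0.0060, 0.0044)
(τ − ω×Iω)/I = (0.5286, 1.5500, -0.7220)
ω + α·dt = (-0.1736, 1.1775, -0.5361)
2q̇ = q⊗(0,ω) = (0.4949749, -0.7778177, 0.2121321, 0.7778177)
q + ½dt·q⊗(0,ω), renormalized = (0.0124, 0.6873, 0.0053, 0.7262)
new position p' = (2.0800, -0.9500, 1.3650)
new velocity v' = (-0.4680, -1.0240, -0.6460)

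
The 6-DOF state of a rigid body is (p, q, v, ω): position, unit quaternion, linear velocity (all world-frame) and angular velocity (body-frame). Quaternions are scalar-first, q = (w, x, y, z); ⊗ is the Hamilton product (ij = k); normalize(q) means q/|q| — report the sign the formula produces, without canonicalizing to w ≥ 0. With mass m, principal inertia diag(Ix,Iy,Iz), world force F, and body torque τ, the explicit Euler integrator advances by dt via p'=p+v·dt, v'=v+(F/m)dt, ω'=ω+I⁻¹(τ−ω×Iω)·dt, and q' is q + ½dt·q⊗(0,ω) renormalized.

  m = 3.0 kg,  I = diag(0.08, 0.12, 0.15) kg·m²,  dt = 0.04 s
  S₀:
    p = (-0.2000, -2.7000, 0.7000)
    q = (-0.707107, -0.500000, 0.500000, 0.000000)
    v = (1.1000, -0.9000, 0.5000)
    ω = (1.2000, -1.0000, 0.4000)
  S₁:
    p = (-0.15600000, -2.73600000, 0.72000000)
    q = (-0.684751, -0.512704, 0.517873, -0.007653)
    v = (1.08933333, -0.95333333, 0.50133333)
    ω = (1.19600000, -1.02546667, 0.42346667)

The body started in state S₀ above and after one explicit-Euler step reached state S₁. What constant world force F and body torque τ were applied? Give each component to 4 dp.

F = (-0.8000, -4.0000, 0.1000)
τ = (-0.0200, -0.1100, 0.0400)

Δω = ω₁−ω₀ = (-0.00400000, -0.02546667, 0.02346667)
precession coupling = (-0.0120, -0.0336, -0.0480)
I·α + gyro = (-0.0200, -0.1100, 0.0400)
v₁ − v₀ = (-0.01066667, -0.05333333, 0.00133333)
applied force F = (-0.8000, -4.0000, 0.1000)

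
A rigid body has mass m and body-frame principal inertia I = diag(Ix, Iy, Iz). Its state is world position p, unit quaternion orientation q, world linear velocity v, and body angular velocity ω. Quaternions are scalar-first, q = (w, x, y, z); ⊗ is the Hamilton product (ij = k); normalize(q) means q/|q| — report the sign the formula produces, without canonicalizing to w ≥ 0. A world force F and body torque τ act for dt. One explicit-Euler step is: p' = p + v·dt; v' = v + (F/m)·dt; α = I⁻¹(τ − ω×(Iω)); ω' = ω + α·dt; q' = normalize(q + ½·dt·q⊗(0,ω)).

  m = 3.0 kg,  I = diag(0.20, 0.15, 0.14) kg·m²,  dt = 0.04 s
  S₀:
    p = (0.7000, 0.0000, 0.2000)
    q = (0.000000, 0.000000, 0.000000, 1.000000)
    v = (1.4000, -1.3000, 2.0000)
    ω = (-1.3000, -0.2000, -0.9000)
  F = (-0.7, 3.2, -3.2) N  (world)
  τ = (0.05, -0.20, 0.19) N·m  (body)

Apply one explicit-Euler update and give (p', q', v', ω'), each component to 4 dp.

precession coupling ω×(Iω) = (-0.0018, 0.0702, -0.0130)
angular accel α = (0.2590, -1.8013, 1.4500)
new body rate ω' = (-1.2896, -0.2721, -0.8420)
2q̇ = q⊗(0,ω) = (0.9000000, 0.2000000, -1.3000000, 0.0000000)
q + ½dt·q⊗(0,ω), renormalized = (0.0180, 0.0040, -0.0260, 0.9995)
a = F/m = (-0.2333, 1.0667, -1.0667)
p' = p + v·dt = (0.7560, -0.0520, 0.2800)
v' = v + a·dt = (1.3907, -1.2573, 1.9573)

p' = (0.7560, -0.0520, 0.2800)
q' = (0.0180, 0.0040, -0.0260, 0.9995)
v' = (1.3907, -1.2573, 1.9573)
ω' = (-1.2896, -0.2721, -0.8420)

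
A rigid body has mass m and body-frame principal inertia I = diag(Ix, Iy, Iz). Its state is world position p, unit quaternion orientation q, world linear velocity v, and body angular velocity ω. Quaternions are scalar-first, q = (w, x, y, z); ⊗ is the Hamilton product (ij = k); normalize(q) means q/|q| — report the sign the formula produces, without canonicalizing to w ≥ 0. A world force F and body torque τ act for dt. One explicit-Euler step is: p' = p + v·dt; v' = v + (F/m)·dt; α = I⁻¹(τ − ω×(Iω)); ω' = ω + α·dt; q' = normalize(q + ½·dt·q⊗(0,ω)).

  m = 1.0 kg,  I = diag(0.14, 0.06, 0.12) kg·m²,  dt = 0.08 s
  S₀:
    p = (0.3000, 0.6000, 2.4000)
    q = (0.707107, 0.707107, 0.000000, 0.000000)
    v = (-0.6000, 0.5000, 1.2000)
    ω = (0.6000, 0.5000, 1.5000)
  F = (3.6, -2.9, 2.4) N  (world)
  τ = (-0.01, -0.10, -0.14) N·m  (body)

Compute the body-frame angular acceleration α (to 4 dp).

α = (-0.3929, -1.9667, -0.9667)

gyro term ω×Iω = (0.0450, 0.0180, -0.0240)
(τ − ω×Iω)/I = (-0.3929, -1.9667, -0.9667)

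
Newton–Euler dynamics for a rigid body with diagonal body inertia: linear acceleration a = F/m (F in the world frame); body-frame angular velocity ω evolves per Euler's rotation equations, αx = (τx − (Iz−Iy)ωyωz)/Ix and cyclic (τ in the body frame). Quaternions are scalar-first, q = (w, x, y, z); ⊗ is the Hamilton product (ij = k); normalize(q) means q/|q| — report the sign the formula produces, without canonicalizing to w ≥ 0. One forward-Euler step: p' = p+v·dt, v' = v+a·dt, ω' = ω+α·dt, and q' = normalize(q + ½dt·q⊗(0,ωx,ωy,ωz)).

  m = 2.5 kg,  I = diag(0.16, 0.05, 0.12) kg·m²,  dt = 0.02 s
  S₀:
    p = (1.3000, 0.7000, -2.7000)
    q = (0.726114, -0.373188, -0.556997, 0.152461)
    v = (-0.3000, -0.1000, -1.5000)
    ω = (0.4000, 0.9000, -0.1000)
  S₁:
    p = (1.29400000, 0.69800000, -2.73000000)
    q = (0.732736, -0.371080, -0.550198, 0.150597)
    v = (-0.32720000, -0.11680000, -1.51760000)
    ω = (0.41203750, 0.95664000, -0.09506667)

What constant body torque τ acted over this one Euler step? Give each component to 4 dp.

τ = (0.0900, 0.1400, -0.0100)

ω₁ − ω₀ = (0.01203750, 0.05664000, 0.00493333)
I·α + gyro = (0.0900, 0.1400, -0.0100)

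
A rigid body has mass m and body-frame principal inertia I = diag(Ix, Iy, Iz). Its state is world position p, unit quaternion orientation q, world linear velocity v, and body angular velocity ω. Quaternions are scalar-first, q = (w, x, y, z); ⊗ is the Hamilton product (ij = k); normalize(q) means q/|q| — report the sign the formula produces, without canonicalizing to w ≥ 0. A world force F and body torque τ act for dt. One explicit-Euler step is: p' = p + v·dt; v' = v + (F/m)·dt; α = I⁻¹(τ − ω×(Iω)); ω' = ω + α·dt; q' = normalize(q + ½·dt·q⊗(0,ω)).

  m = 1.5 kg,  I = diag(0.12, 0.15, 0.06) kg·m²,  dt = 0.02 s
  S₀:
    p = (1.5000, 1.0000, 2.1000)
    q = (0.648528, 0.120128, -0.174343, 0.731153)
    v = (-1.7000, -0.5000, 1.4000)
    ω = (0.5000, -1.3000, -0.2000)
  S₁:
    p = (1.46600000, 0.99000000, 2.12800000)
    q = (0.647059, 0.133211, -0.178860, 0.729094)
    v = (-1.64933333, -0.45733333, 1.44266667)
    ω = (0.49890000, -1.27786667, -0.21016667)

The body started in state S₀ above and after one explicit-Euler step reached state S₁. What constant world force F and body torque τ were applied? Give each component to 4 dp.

Δω = ω₁−ω₀ = (-0.00110000, 0.02213333, -0.01016667)
gyro term ω₀×Iω₀ = (-0.0234, -0.0060, -0.0195)
I·α + gyro = (-0.0300, 0.1600, -0.0500)
v₁ − v₀ = (0.05066667, 0.04266667, 0.04266667)
m·(v₁−v₀)/dt = (3.8000, 3.2000, 3.2000)

F = (3.8000, 3.2000, 3.2000)
τ = (-0.0300, 0.1600, -0.0500)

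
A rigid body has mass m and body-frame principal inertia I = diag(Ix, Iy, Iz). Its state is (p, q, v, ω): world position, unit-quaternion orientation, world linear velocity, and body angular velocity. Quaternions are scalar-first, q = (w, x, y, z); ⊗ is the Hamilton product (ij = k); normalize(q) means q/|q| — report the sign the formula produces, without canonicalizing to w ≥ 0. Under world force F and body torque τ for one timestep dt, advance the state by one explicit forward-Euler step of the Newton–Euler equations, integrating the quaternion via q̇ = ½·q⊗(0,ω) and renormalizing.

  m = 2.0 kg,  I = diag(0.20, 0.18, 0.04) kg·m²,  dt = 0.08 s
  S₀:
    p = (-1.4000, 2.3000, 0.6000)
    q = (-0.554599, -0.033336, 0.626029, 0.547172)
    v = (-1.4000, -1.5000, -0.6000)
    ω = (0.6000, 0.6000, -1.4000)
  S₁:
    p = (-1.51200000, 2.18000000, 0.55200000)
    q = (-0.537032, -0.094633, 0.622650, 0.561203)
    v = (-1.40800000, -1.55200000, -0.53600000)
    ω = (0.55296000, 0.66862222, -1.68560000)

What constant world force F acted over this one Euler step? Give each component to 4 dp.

F = (-0.2000, -1.3000, 1.6000)

v₁ − v₀ = (-0.00800000, -0.05200000, 0.06400000)
m·(v₁−v₀)/dt = (-0.2000, -1.3000, 1.6000)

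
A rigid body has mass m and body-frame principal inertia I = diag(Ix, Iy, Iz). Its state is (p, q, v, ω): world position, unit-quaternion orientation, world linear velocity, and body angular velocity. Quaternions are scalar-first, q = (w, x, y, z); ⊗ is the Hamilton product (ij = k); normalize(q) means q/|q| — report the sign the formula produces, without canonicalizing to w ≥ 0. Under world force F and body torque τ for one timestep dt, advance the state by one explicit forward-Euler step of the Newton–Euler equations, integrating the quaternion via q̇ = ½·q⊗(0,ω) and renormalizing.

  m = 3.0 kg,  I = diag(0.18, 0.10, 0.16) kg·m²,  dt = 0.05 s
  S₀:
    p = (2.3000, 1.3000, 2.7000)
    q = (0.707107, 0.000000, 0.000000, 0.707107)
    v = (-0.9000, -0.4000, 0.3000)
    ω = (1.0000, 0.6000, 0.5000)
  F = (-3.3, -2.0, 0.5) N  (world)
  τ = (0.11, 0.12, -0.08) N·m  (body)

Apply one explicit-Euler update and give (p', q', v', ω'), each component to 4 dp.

p' = (2.2550, 1.2800, 2.7150)
q' = (0.6979, 0.0071, 0.0283, 0.7156)
v' = (-0.9550, -0.4333, 0.3083)
ω' = (1.0256, 0.6550, 0.4900)

ω×(Iω) gyroscopic = (0.0180, 0.0100, -0.0480)
α = I⁻¹(τ − ω×Iω) = (0.5111, 1.1000, -0.2000)
new body rate ω' = (1.0256, 0.6550, 0.4900)
Hamilton product q⊗(0,ω) = (-0.3535535, 0.2828428, 1.1313712, 0.3535535)
q + ½dt·q⊗(0,ω), renormalized = (0.6979, 0.0071, 0.0283, 0.7156)
new position p' = (2.2550, 1.2800, 2.7150)
new velocity v' = (-0.9550, -0.4333, 0.3083)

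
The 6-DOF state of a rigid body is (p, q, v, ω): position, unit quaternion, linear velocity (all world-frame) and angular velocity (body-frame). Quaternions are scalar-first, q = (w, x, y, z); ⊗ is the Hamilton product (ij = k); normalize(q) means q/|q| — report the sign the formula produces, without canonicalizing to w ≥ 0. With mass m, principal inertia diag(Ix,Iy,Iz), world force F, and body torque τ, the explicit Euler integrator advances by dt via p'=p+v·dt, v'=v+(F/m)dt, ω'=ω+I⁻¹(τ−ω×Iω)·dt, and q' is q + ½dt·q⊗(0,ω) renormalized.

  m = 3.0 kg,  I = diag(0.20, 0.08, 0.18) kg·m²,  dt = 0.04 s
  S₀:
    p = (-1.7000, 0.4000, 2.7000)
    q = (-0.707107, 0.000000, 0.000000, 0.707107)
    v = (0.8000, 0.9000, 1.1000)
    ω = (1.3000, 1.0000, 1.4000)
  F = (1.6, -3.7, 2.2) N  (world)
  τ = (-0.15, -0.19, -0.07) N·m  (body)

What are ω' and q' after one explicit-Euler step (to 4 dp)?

ω×(Iω) gyroscopic = (0.1400, 0.0364, -0.1560)
α = I⁻¹(τ − ω×Iω) = (-1.4500, -2.8300, 0.4778)
new body rate ω' = (1.2420, 0.8868, 1.4191)
Hamilton product q⊗(0,ω) = (-0.9899498, -1.6263461, 0.2121321, -0.9899498)
q' = normalize(q + ½dt·q⊗(0,ω)) = (-0.7262, -0.0325, 0.0042, 0.6867)

ω' = (1.2420, 0.8868, 1.4191)
q' = (-0.7262, -0.0325, 0.0042, 0.6867)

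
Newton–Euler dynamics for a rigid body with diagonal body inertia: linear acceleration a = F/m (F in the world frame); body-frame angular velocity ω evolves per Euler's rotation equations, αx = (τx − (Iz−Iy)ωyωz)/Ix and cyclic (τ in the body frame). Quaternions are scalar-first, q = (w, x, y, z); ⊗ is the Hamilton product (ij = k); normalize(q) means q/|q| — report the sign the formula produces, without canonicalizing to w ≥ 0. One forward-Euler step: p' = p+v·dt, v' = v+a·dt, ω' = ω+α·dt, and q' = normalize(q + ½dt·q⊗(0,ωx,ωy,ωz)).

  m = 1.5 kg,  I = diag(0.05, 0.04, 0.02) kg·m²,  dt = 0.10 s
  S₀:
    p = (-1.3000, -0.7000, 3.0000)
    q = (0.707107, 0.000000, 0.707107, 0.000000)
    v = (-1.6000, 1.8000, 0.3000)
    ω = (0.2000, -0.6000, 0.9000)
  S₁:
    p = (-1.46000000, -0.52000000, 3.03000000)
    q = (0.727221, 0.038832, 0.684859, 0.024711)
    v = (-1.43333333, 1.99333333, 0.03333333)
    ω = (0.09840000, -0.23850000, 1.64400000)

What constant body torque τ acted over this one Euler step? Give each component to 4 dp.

τ = (-0.0400, 0.1500, 0.1500)

ω₁ − ω₀ = (-0.10160000, 0.36150000, 0.74400000)
precession coupling = (0.0108, 0.0054, 0.0012)
I·α + gyro = (-0.0400, 0.1500, 0.1500)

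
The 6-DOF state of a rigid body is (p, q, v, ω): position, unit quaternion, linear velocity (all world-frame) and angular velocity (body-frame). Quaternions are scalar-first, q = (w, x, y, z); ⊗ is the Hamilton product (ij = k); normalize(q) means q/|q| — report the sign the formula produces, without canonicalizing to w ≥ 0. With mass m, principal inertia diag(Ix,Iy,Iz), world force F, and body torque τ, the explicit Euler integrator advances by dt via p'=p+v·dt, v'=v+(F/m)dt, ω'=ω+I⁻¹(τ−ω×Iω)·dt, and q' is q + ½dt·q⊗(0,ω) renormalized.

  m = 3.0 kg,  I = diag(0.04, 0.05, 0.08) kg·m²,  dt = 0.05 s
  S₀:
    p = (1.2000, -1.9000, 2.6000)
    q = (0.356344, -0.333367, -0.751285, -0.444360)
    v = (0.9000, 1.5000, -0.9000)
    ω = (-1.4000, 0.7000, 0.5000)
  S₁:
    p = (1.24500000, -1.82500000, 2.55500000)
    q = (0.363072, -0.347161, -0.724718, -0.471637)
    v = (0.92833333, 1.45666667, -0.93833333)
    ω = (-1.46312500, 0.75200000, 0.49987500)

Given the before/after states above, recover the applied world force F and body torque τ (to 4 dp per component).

F = (1.7000, -2.6000, -2.3000)
τ = (-0.0400, 0.0800, -0.0100)

Δω = ω₁−ω₀ = (-0.06312500, 0.05200000, -0.00012500)
precession coupling = (0.0105, 0.0280, -0.0098)
τ = I·(Δω/dt) + ω₀×(Iω₀) = (-0.0400, 0.0800, -0.0100)
velocity change Δv = (0.02833333, -0.04333333, -0.03833333)
m·(v₁−v₀)/dt = (1.7000, -2.6000, -2.3000)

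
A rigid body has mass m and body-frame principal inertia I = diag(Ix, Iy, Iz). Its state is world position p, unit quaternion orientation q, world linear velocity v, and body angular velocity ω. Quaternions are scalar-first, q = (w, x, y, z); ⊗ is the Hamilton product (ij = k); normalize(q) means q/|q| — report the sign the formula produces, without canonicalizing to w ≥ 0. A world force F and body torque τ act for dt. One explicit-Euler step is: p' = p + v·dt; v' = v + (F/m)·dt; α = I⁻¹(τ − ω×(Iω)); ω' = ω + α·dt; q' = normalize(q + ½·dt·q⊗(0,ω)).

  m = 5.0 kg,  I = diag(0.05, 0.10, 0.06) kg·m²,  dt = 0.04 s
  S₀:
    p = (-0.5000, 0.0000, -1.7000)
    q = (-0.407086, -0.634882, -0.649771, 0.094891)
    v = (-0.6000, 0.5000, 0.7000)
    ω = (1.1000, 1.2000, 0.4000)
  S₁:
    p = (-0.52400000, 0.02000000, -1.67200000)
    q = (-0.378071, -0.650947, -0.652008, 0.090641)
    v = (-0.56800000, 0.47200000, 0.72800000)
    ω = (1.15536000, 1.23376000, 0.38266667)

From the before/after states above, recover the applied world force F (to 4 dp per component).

F = (4.0000, -3.5000, 3.5000)

velocity change Δv = (0.03200000, -0.02800000, 0.02800000)
applied force F = (4.0000, -3.5000, 3.5000)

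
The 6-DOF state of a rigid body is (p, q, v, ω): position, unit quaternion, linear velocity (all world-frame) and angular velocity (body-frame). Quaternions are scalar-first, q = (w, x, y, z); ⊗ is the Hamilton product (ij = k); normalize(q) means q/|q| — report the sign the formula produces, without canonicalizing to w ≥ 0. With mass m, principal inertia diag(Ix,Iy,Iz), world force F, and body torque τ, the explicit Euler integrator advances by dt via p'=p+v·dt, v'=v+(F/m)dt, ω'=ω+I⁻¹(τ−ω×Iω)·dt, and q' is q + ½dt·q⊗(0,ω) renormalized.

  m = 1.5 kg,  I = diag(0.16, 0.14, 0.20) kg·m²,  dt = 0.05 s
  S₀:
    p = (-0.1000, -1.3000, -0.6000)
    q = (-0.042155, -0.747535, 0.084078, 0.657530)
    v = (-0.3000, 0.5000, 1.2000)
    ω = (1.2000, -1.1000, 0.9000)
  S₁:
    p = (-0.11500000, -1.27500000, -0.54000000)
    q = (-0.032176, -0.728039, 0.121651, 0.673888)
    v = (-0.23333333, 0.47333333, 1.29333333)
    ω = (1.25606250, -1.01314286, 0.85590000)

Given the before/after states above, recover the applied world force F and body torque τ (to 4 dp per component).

F = (2.0000, -0.8000, 2.8000)
τ = (0.1200, 0.2000, -0.1500)

v₁ − v₀ = (0.06666667, -0.02666667, 0.09333333)
m·(v₁−v₀)/dt = (2.0000, -0.8000, 2.8000)
ω₁ − ω₀ = (0.05606250, 0.08685714, -0.04410000)
applied torque τ = (0.1200, 0.2000, -0.1500)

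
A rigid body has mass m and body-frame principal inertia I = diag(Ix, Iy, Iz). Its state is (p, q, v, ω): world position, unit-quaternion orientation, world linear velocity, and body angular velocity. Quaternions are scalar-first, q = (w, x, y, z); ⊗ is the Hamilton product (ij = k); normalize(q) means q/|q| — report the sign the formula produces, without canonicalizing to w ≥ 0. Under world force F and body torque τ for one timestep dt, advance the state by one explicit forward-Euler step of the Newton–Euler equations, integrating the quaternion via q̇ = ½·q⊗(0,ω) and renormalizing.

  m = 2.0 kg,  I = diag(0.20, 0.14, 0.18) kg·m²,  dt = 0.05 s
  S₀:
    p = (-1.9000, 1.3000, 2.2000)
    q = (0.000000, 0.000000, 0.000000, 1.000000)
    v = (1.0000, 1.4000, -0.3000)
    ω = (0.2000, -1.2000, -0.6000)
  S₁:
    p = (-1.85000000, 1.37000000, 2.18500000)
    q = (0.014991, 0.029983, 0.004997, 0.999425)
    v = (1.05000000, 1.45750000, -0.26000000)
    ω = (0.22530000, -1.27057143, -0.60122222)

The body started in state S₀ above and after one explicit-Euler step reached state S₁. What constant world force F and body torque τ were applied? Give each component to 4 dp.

velocity change Δv = (0.05000000, 0.05750000, 0.04000000)
m·(v₁−v₀)/dt = (2.0000, 2.3000, 1.6000)
ω₁ − ω₀ = (0.02530000, -0.07057143, -0.00122222)
τ = I·(Δω/dt) + ω₀×(Iω₀) = (0.1300, -0.2000, 0.0100)

F = (2.0000, 2.3000, 1.6000)
τ = (0.1300, -0.2000, 0.0100)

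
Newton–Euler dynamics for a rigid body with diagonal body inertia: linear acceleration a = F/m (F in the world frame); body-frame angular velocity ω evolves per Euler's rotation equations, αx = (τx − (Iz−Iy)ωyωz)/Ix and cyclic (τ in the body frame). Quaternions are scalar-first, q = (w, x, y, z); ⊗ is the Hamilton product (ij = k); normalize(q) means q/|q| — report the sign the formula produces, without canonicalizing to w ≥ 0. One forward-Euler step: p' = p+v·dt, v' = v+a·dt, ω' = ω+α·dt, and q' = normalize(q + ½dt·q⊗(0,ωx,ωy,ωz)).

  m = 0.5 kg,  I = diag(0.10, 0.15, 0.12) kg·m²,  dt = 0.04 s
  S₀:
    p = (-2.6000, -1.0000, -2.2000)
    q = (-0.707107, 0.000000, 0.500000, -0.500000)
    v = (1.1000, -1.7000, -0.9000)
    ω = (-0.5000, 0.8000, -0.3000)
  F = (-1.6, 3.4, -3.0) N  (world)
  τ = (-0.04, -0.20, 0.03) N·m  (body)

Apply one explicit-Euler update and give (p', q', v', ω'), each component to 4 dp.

p' = (-2.5560, -1.0680, -2.2360)
q' = (-0.7180, 0.0121, 0.4936, -0.4907)
v' = (0.9720, -1.4280, -1.1400)
ω' = (-0.5189, 0.7475, -0.2833)

gyro term ω×Iω = (0.0072, -0.0030, -0.0200)
angular accel α = (-0.4720, -1.3133, 0.4167)
ω' = ω + α·dt = (-0.5189, 0.7475, -0.2833)
Hamilton product q⊗(0,ω) = (-0.5500000, 0.6035535, -0.3156856, 0.4621321)
q' = normalize(q + ½dt·q⊗(0,ω)) = (-0.7180, 0.0121, 0.4936, -0.4907)
p + v·dt = (-2.5560, -1.0680, -2.2360)
new velocity v' = (0.9720, -1.4280, -1.1400)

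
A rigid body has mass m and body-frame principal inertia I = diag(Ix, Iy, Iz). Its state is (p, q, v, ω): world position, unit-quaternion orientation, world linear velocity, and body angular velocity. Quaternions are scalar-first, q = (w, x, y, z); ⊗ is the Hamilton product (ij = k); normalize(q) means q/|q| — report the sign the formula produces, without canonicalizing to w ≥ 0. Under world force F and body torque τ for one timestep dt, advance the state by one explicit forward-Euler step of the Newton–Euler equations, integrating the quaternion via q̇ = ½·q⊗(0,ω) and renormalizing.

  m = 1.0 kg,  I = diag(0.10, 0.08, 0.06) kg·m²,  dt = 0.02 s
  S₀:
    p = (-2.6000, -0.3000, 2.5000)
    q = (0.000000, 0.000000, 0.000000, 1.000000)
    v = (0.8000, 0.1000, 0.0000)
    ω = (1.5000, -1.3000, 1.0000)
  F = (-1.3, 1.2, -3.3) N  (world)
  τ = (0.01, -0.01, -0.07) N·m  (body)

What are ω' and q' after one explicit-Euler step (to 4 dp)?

ω' = (1.4968, -1.3175, 0.9637)
q' = (-0.0100, 0.0130, 0.0150, 0.9998)

angular accel α = (-0.1600, -0.8750, -1.8167)
ω + α·dt = (1.4968, -1.3175, 0.9637)
2q̇ = q⊗(0,ω) = (-1.0000000, 1.3000000, 1.5000000, 0.0000000)
updated quaternion q' = (-0.0100, 0.0130, 0.0150, 0.9998)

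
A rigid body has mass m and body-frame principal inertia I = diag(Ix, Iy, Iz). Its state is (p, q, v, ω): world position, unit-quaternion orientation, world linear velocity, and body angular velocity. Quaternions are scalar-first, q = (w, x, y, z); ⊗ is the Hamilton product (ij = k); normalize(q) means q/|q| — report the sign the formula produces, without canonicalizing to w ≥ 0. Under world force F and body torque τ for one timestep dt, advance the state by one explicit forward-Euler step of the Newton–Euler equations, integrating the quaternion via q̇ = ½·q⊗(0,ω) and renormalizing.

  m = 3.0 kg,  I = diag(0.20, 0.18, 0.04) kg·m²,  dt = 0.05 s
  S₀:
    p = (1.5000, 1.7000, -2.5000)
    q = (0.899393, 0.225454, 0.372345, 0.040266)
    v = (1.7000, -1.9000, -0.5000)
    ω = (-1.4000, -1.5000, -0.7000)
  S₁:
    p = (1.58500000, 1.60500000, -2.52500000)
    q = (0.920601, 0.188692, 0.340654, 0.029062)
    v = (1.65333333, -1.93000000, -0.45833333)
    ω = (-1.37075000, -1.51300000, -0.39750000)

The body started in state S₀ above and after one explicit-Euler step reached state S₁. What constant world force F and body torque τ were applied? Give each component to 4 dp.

rate change Δω = (0.02925000, -0.01300000, 0.30250000)
I·α + gyro = (-0.0300, 0.1100, 0.2000)
v₁ − v₀ = (-0.04666667, -0.03000000, 0.04166667)
F = m·Δv/dt = (-2.8000, -1.8000, 2.5000)

F = (-2.8000, -1.8000, 2.5000)
τ = (-0.0300, 0.1100, 0.2000)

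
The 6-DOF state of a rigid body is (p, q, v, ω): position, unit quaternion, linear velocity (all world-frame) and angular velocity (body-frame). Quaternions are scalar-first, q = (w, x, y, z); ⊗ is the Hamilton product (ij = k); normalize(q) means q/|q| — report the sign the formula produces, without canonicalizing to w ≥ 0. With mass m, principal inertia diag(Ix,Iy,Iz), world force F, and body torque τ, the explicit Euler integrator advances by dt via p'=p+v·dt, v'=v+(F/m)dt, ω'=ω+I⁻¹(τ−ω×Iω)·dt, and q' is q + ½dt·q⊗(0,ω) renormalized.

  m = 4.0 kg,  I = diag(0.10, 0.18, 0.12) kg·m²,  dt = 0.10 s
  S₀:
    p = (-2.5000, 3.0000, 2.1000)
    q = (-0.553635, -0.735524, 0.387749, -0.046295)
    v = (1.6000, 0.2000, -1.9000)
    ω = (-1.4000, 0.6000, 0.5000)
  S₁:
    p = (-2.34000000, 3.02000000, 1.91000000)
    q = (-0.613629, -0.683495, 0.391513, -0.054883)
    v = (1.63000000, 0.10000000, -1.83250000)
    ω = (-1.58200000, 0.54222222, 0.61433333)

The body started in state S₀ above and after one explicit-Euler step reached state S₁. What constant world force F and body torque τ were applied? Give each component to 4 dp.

F = (1.2000, -4.0000, 2.7000)
τ = (-0.2000, -0.0900, 0.0700)

Δv = v₁−v₀ = (0.03000000, -0.10000000, 0.06750000)
F = m·Δv/dt = (1.2000, -4.0000, 2.7000)
Δω = ω₁−ω₀ = (-0.18200000, -0.05777778, 0.11433333)
ω₀×(Iω₀) = (-0.0180, 0.0140, -0.0672)
I·α + gyro = (-0.2000, -0.0900, 0.0700)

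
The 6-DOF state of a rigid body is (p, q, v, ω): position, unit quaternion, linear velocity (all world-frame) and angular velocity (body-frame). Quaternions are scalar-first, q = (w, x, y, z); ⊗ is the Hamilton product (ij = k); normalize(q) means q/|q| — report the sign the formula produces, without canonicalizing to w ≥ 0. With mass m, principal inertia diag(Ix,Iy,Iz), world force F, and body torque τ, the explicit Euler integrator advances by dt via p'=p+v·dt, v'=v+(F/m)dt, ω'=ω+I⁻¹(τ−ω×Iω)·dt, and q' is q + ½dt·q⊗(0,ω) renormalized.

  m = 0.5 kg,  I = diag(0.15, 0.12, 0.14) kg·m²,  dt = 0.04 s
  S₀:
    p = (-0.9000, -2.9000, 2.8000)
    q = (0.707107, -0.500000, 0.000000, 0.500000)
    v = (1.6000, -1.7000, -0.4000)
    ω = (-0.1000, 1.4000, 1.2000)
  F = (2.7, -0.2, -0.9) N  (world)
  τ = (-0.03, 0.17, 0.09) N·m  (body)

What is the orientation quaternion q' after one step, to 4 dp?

q' = (0.6936, -0.5151, 0.0308, 0.5026)

2q̇ = q⊗(0,ω) = (-0.6500000, -0.7707107, 1.5399498, 0.1485284)
q + ½dt·q⊗(0,ω), renormalized = (0.6936, -0.5151, 0.0308, 0.5026)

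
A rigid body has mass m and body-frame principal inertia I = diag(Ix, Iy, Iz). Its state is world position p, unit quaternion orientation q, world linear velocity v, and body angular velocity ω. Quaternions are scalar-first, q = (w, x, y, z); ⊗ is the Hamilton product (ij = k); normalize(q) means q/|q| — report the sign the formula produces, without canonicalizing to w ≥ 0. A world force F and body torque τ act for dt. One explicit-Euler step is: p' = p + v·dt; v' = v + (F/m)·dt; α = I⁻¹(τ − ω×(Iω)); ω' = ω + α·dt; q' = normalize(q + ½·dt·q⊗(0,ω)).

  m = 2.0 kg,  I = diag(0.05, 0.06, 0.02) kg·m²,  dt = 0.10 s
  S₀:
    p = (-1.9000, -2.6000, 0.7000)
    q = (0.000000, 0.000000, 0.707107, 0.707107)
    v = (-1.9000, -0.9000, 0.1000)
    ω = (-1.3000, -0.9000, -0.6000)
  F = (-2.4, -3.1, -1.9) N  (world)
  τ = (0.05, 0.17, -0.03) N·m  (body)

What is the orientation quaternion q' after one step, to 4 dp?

q' = (0.0528, 0.0106, 0.6588, 0.7504)

2q̇ = q⊗(0,ω) = (1.0606605, 0.2121321, -0.9192391, 0.9192391)
updated quaternion q' = (0.0528, 0.0106, 0.6588, 0.7504)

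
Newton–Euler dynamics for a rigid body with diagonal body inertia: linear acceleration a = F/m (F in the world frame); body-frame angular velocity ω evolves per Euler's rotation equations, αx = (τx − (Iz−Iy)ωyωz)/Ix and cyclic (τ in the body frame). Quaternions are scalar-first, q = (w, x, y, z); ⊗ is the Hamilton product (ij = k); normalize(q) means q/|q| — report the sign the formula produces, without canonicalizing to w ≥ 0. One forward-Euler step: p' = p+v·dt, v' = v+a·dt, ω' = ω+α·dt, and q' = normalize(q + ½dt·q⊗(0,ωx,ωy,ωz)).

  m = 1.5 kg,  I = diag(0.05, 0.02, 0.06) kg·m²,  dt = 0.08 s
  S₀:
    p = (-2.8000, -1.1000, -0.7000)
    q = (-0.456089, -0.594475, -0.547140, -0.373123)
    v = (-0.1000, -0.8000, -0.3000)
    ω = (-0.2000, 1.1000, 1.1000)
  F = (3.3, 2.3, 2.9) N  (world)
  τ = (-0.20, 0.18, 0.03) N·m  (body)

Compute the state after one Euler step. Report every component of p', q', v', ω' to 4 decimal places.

a = F/m = (2.2000, 1.5333, 1.9333)
p + v·dt = (-2.8080, -1.1640, -0.7240)
new velocity v' = (0.0760, -0.6773, -0.1453)
α = I⁻¹(τ − ω×Iω) = (-4.9680, 8.8900, 0.3900)
new body rate ω' = (-0.5974, 1.8112, 1.1312)
2q̇ = q⊗(0,ω) = (0.8933943, -0.1002009, 0.2268492, -1.2650484)
updated quaternion q' = (-0.4195, -0.5973, -0.5370, -0.4229)

p' = (-2.8080, -1.1640, -0.7240)
q' = (-0.4195, -0.5973, -0.5370, -0.4229)
v' = (0.0760, -0.6773, -0.1453)
ω' = (-0.5974, 1.8112, 1.1312)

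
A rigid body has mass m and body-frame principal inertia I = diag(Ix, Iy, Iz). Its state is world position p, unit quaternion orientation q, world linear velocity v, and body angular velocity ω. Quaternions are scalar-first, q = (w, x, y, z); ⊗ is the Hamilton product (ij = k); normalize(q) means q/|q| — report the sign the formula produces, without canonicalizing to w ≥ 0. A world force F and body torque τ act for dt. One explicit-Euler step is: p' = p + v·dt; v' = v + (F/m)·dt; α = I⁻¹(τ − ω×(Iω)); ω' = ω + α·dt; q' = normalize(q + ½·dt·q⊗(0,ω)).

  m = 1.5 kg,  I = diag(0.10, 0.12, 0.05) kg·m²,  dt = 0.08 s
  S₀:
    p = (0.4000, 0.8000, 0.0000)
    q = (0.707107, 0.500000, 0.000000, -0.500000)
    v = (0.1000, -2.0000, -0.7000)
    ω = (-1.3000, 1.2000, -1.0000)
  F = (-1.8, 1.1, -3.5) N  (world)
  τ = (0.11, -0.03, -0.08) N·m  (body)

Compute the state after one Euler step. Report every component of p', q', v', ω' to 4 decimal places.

p' = (0.4080, 0.6400, -0.0560)
q' = (0.7108, 0.4856, 0.0797, -0.5026)
v' = (0.0040, -1.9413, -0.8867)
ω' = (-1.2792, 1.1367, -1.0781)

ω×(Iω) gyroscopic = (0.0840, 0.0650, -0.0312)
angular accel α = (0.2600, -0.7917, -0.9760)
ω' = ω + α·dt = (-1.2792, 1.1367, -1.0781)
2q̇ = q⊗(0,ω) = (0.1500000, -0.3192391, 1.9985284, -0.1071070)
q + ½dt·q⊗(0,ω), renormalized = (0.7108, 0.4856, 0.0797, -0.5026)
new position p' = (0.4080, 0.6400, -0.0560)
new velocity v' = (0.0040, -1.9413, -0.8867)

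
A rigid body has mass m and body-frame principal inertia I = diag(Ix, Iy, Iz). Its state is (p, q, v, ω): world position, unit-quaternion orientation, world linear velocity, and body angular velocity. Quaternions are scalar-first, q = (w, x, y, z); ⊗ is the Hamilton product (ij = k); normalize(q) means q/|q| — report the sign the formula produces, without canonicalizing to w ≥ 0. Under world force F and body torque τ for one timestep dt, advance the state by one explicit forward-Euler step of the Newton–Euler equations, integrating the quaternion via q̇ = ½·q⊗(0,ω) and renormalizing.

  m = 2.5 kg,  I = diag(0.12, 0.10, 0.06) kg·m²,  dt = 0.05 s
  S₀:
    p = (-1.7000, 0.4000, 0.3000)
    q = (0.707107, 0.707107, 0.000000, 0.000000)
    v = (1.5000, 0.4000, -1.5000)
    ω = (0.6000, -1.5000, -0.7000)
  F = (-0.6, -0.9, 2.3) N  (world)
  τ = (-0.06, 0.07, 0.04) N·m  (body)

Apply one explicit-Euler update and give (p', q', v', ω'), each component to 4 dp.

p' = (-1.6250, 0.4200, 0.2250)
q' = (0.6958, 0.7170, -0.0141, -0.0389)
v' = (1.4880, 0.3820, -1.4540)
ω' = (0.5925, -1.4524, -0.6817)

a = F/m = (-0.2400, -0.3600, 0.9200)
p + v·dt = (-1.6250, 0.4200, 0.2250)
v + (F/m)dt = (1.4880, 0.3820, -1.4540)
ω×(Iω) gyroscopic = (-0.0420, -0.0252, 0.0180)
α = I⁻¹(τ − ω×Iω) = (-0.1500, 0.9520, 0.3667)
ω + α·dt = (0.5925, -1.4524, -0.6817)
Hamilton product q⊗(0,ω) = (-0.4242642, 0.4242642, -0.5656856, -1.5556354)
updated quaternion q' = (0.6958, 0.7170, -0.0141, -0.0389)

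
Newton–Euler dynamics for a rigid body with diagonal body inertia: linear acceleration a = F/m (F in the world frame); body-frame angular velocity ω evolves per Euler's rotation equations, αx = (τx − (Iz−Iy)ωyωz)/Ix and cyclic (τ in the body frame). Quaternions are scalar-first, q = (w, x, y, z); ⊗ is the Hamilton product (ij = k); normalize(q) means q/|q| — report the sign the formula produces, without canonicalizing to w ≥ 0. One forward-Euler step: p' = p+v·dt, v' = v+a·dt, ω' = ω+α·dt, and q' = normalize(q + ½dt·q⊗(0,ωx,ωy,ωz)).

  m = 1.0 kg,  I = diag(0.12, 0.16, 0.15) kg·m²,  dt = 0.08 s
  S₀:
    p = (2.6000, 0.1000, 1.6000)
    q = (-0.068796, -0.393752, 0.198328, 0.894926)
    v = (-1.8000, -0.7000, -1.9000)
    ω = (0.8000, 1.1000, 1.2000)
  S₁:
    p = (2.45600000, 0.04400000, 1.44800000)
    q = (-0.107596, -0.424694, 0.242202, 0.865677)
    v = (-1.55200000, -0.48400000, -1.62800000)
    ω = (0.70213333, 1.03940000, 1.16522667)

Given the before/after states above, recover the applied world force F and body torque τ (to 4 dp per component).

F = (3.1000, 2.7000, 3.4000)
τ = (-0.1600, -0.1500, -0.0300)

v₁ − v₀ = (0.24800000, 0.21600000, 0.27200000)
m·(v₁−v₀)/dt = (3.1000, 2.7000, 3.4000)
Δω = ω₁−ω₀ = (-0.09786667, -0.06060000, -0.03477333)
precession coupling = (-0.0132, -0.0288, 0.0352)
I·α + gyro = (-0.1600, -0.1500, -0.0300)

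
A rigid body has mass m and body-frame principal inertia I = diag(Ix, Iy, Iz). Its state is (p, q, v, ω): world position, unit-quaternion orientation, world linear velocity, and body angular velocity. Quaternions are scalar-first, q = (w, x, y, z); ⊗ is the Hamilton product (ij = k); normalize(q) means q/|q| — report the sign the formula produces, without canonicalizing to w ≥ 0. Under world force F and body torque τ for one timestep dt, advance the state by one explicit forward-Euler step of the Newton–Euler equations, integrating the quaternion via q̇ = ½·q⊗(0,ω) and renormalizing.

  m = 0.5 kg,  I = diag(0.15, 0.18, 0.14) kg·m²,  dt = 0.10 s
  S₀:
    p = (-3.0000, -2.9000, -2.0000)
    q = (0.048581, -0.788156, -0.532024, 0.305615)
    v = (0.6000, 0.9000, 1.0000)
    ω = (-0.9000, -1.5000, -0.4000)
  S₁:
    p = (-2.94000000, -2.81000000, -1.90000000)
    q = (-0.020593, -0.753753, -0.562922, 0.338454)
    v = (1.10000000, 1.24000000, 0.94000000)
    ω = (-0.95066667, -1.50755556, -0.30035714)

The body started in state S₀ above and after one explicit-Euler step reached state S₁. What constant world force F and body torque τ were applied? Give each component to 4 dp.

Δv = v₁−v₀ = (0.50000000, 0.34000000, -0.06000000)
applied force F = (2.5000, 1.7000, -0.3000)
ω₁ − ω₀ = (-0.05066667, -0.00755556, 0.09964286)
precession coupling = (-0.0240, 0.0036, 0.0405)
applied torque τ = (-0.1000, -0.0100, 0.1800)

F = (2.5000, 1.7000, -0.3000)
τ = (-0.1000, -0.0100, 0.1800)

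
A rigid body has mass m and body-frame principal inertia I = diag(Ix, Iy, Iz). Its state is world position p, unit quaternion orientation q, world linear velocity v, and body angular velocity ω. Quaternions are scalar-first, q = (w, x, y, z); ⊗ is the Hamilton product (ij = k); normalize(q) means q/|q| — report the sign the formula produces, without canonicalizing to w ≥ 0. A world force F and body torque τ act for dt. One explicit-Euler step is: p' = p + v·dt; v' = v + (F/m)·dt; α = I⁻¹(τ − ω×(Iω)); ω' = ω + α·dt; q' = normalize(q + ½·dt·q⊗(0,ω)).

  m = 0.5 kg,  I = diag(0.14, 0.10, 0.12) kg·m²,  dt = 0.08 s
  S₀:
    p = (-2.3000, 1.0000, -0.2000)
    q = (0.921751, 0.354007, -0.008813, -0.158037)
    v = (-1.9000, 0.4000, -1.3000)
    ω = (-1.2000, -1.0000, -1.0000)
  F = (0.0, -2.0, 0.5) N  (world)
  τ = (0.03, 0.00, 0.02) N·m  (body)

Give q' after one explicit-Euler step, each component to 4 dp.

Hamilton product q⊗(0,ω) = (0.2579584, -1.2553252, -0.3780996, -1.2863336)
q' = normalize(q + ½dt·q⊗(0,ω)) = (0.9295, 0.3030, -0.0239, -0.2089)

q' = (0.9295, 0.3030, -0.0239, -0.2089)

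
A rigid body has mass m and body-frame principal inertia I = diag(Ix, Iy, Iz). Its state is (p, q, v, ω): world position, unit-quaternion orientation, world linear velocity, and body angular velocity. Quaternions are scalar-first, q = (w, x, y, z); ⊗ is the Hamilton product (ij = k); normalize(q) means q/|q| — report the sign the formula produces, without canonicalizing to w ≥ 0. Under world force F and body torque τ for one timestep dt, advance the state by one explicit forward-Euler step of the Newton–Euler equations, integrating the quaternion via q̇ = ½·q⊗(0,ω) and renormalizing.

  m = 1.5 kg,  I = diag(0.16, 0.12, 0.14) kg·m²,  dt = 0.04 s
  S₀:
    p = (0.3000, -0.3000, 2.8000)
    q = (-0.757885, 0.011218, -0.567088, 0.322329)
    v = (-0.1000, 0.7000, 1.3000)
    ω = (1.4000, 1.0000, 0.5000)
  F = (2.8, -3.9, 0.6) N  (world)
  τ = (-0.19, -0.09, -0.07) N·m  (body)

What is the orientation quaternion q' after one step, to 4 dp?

2q̇ = q⊗(0,ω) = (0.3902183, -1.6669120, -0.3122334, 0.4261987)
q + ½dt·q⊗(0,ω), renormalized = (-0.7496, -0.0221, -0.5730, 0.3306)

q' = (-0.7496, -0.0221, -0.5730, 0.3306)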